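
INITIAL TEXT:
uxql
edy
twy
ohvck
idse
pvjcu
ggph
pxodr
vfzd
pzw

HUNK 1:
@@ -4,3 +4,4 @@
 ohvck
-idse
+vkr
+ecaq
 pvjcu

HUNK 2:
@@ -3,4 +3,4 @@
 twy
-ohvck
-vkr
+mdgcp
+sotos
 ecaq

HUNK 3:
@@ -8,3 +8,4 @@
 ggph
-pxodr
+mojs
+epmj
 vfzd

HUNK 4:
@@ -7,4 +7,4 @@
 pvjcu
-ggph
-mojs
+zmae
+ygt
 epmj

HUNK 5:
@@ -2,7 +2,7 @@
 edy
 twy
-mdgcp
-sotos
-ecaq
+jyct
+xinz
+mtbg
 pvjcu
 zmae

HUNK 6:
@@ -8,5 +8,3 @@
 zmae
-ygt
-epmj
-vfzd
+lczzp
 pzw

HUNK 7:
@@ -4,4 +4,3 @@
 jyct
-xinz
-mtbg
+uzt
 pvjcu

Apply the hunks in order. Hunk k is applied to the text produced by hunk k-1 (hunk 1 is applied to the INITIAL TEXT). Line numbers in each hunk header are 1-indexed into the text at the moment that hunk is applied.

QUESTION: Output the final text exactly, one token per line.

Answer: uxql
edy
twy
jyct
uzt
pvjcu
zmae
lczzp
pzw

Derivation:
Hunk 1: at line 4 remove [idse] add [vkr,ecaq] -> 11 lines: uxql edy twy ohvck vkr ecaq pvjcu ggph pxodr vfzd pzw
Hunk 2: at line 3 remove [ohvck,vkr] add [mdgcp,sotos] -> 11 lines: uxql edy twy mdgcp sotos ecaq pvjcu ggph pxodr vfzd pzw
Hunk 3: at line 8 remove [pxodr] add [mojs,epmj] -> 12 lines: uxql edy twy mdgcp sotos ecaq pvjcu ggph mojs epmj vfzd pzw
Hunk 4: at line 7 remove [ggph,mojs] add [zmae,ygt] -> 12 lines: uxql edy twy mdgcp sotos ecaq pvjcu zmae ygt epmj vfzd pzw
Hunk 5: at line 2 remove [mdgcp,sotos,ecaq] add [jyct,xinz,mtbg] -> 12 lines: uxql edy twy jyct xinz mtbg pvjcu zmae ygt epmj vfzd pzw
Hunk 6: at line 8 remove [ygt,epmj,vfzd] add [lczzp] -> 10 lines: uxql edy twy jyct xinz mtbg pvjcu zmae lczzp pzw
Hunk 7: at line 4 remove [xinz,mtbg] add [uzt] -> 9 lines: uxql edy twy jyct uzt pvjcu zmae lczzp pzw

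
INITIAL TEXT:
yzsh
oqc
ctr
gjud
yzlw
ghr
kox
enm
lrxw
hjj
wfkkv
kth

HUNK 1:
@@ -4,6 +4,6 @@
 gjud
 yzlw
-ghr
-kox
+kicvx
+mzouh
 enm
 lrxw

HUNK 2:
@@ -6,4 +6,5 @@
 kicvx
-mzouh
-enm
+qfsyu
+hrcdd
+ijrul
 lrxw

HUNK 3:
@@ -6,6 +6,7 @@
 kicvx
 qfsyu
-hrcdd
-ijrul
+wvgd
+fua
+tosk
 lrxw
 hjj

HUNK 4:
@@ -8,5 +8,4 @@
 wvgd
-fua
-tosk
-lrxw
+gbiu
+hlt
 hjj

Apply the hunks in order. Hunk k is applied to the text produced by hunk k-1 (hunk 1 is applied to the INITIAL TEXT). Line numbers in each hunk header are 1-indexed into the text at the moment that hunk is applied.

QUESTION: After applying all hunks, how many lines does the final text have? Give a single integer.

Hunk 1: at line 4 remove [ghr,kox] add [kicvx,mzouh] -> 12 lines: yzsh oqc ctr gjud yzlw kicvx mzouh enm lrxw hjj wfkkv kth
Hunk 2: at line 6 remove [mzouh,enm] add [qfsyu,hrcdd,ijrul] -> 13 lines: yzsh oqc ctr gjud yzlw kicvx qfsyu hrcdd ijrul lrxw hjj wfkkv kth
Hunk 3: at line 6 remove [hrcdd,ijrul] add [wvgd,fua,tosk] -> 14 lines: yzsh oqc ctr gjud yzlw kicvx qfsyu wvgd fua tosk lrxw hjj wfkkv kth
Hunk 4: at line 8 remove [fua,tosk,lrxw] add [gbiu,hlt] -> 13 lines: yzsh oqc ctr gjud yzlw kicvx qfsyu wvgd gbiu hlt hjj wfkkv kth
Final line count: 13

Answer: 13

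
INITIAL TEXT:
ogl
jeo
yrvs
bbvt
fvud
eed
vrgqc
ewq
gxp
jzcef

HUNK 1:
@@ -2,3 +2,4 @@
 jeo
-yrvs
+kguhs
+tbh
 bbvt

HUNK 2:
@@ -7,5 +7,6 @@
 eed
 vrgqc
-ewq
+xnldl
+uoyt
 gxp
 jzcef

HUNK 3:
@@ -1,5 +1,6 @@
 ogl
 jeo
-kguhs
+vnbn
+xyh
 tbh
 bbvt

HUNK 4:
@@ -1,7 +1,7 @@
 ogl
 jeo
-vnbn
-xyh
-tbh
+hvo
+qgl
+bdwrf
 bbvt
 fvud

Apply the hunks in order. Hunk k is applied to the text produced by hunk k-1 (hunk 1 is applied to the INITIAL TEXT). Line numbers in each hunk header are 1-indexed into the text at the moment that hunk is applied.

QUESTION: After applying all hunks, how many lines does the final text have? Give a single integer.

Answer: 13

Derivation:
Hunk 1: at line 2 remove [yrvs] add [kguhs,tbh] -> 11 lines: ogl jeo kguhs tbh bbvt fvud eed vrgqc ewq gxp jzcef
Hunk 2: at line 7 remove [ewq] add [xnldl,uoyt] -> 12 lines: ogl jeo kguhs tbh bbvt fvud eed vrgqc xnldl uoyt gxp jzcef
Hunk 3: at line 1 remove [kguhs] add [vnbn,xyh] -> 13 lines: ogl jeo vnbn xyh tbh bbvt fvud eed vrgqc xnldl uoyt gxp jzcef
Hunk 4: at line 1 remove [vnbn,xyh,tbh] add [hvo,qgl,bdwrf] -> 13 lines: ogl jeo hvo qgl bdwrf bbvt fvud eed vrgqc xnldl uoyt gxp jzcef
Final line count: 13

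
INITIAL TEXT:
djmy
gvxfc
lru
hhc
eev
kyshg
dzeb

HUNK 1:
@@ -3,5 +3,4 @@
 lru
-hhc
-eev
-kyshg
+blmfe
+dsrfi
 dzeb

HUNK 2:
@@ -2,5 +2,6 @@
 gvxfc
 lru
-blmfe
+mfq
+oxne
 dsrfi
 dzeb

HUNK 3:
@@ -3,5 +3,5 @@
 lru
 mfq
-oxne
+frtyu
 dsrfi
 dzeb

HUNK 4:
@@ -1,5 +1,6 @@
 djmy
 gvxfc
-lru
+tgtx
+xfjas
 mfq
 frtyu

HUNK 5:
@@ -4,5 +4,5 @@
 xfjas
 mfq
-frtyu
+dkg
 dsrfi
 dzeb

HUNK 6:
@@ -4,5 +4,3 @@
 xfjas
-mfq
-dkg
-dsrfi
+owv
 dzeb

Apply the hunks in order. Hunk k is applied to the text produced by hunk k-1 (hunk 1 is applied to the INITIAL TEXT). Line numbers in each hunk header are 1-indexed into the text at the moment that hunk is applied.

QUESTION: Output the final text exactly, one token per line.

Answer: djmy
gvxfc
tgtx
xfjas
owv
dzeb

Derivation:
Hunk 1: at line 3 remove [hhc,eev,kyshg] add [blmfe,dsrfi] -> 6 lines: djmy gvxfc lru blmfe dsrfi dzeb
Hunk 2: at line 2 remove [blmfe] add [mfq,oxne] -> 7 lines: djmy gvxfc lru mfq oxne dsrfi dzeb
Hunk 3: at line 3 remove [oxne] add [frtyu] -> 7 lines: djmy gvxfc lru mfq frtyu dsrfi dzeb
Hunk 4: at line 1 remove [lru] add [tgtx,xfjas] -> 8 lines: djmy gvxfc tgtx xfjas mfq frtyu dsrfi dzeb
Hunk 5: at line 4 remove [frtyu] add [dkg] -> 8 lines: djmy gvxfc tgtx xfjas mfq dkg dsrfi dzeb
Hunk 6: at line 4 remove [mfq,dkg,dsrfi] add [owv] -> 6 lines: djmy gvxfc tgtx xfjas owv dzeb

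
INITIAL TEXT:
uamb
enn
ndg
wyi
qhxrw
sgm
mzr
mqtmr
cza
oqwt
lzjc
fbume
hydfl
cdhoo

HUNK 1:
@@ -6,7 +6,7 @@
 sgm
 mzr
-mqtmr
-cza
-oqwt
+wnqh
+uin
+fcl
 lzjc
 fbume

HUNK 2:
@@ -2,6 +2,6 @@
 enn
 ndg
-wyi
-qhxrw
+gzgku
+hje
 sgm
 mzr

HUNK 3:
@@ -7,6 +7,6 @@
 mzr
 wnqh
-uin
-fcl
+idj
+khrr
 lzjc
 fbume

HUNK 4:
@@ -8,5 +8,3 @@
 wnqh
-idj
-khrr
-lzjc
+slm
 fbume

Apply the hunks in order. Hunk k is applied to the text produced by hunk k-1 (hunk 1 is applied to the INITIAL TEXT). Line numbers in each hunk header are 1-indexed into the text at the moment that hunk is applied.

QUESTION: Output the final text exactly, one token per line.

Answer: uamb
enn
ndg
gzgku
hje
sgm
mzr
wnqh
slm
fbume
hydfl
cdhoo

Derivation:
Hunk 1: at line 6 remove [mqtmr,cza,oqwt] add [wnqh,uin,fcl] -> 14 lines: uamb enn ndg wyi qhxrw sgm mzr wnqh uin fcl lzjc fbume hydfl cdhoo
Hunk 2: at line 2 remove [wyi,qhxrw] add [gzgku,hje] -> 14 lines: uamb enn ndg gzgku hje sgm mzr wnqh uin fcl lzjc fbume hydfl cdhoo
Hunk 3: at line 7 remove [uin,fcl] add [idj,khrr] -> 14 lines: uamb enn ndg gzgku hje sgm mzr wnqh idj khrr lzjc fbume hydfl cdhoo
Hunk 4: at line 8 remove [idj,khrr,lzjc] add [slm] -> 12 lines: uamb enn ndg gzgku hje sgm mzr wnqh slm fbume hydfl cdhoo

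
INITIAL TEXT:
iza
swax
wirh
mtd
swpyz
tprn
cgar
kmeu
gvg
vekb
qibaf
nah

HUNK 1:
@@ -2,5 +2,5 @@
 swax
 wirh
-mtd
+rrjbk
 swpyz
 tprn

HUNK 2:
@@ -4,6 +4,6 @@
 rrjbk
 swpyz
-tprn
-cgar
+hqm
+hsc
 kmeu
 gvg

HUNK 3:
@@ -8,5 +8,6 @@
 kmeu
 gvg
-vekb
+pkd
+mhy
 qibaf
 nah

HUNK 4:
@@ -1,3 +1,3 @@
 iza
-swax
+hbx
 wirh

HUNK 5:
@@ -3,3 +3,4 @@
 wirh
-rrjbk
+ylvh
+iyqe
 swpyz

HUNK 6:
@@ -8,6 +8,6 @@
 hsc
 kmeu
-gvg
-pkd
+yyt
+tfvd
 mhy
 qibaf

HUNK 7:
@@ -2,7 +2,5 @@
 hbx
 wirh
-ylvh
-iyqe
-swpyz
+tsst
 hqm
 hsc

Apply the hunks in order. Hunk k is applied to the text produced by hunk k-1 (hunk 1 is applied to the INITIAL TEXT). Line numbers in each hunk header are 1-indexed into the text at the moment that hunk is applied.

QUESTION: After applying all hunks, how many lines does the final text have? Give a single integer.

Hunk 1: at line 2 remove [mtd] add [rrjbk] -> 12 lines: iza swax wirh rrjbk swpyz tprn cgar kmeu gvg vekb qibaf nah
Hunk 2: at line 4 remove [tprn,cgar] add [hqm,hsc] -> 12 lines: iza swax wirh rrjbk swpyz hqm hsc kmeu gvg vekb qibaf nah
Hunk 3: at line 8 remove [vekb] add [pkd,mhy] -> 13 lines: iza swax wirh rrjbk swpyz hqm hsc kmeu gvg pkd mhy qibaf nah
Hunk 4: at line 1 remove [swax] add [hbx] -> 13 lines: iza hbx wirh rrjbk swpyz hqm hsc kmeu gvg pkd mhy qibaf nah
Hunk 5: at line 3 remove [rrjbk] add [ylvh,iyqe] -> 14 lines: iza hbx wirh ylvh iyqe swpyz hqm hsc kmeu gvg pkd mhy qibaf nah
Hunk 6: at line 8 remove [gvg,pkd] add [yyt,tfvd] -> 14 lines: iza hbx wirh ylvh iyqe swpyz hqm hsc kmeu yyt tfvd mhy qibaf nah
Hunk 7: at line 2 remove [ylvh,iyqe,swpyz] add [tsst] -> 12 lines: iza hbx wirh tsst hqm hsc kmeu yyt tfvd mhy qibaf nah
Final line count: 12

Answer: 12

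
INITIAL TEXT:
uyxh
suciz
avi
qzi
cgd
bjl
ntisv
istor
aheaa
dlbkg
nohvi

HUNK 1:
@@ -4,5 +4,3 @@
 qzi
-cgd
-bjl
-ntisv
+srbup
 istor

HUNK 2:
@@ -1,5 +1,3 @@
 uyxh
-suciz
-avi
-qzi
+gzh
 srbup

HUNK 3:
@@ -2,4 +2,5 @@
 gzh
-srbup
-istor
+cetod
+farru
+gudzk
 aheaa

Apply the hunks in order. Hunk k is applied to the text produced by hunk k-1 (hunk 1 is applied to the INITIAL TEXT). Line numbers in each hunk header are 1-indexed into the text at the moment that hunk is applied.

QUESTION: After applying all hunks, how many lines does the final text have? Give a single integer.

Hunk 1: at line 4 remove [cgd,bjl,ntisv] add [srbup] -> 9 lines: uyxh suciz avi qzi srbup istor aheaa dlbkg nohvi
Hunk 2: at line 1 remove [suciz,avi,qzi] add [gzh] -> 7 lines: uyxh gzh srbup istor aheaa dlbkg nohvi
Hunk 3: at line 2 remove [srbup,istor] add [cetod,farru,gudzk] -> 8 lines: uyxh gzh cetod farru gudzk aheaa dlbkg nohvi
Final line count: 8

Answer: 8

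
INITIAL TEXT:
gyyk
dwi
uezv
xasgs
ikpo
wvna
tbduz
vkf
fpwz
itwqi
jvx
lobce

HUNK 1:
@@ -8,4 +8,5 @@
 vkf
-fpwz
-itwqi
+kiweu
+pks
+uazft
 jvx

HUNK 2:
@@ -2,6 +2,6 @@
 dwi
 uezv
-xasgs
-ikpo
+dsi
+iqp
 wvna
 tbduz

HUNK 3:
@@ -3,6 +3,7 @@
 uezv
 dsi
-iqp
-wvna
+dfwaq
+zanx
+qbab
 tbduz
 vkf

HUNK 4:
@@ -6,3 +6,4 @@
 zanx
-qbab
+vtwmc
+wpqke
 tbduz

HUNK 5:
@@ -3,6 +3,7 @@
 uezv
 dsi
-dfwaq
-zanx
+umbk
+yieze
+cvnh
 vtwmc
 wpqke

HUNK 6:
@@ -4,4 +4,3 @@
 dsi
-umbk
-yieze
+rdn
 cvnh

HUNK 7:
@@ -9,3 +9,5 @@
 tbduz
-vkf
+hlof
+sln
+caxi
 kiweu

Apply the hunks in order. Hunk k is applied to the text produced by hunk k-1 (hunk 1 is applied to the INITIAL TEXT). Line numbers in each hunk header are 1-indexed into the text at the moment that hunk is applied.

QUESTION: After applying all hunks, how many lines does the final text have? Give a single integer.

Answer: 17

Derivation:
Hunk 1: at line 8 remove [fpwz,itwqi] add [kiweu,pks,uazft] -> 13 lines: gyyk dwi uezv xasgs ikpo wvna tbduz vkf kiweu pks uazft jvx lobce
Hunk 2: at line 2 remove [xasgs,ikpo] add [dsi,iqp] -> 13 lines: gyyk dwi uezv dsi iqp wvna tbduz vkf kiweu pks uazft jvx lobce
Hunk 3: at line 3 remove [iqp,wvna] add [dfwaq,zanx,qbab] -> 14 lines: gyyk dwi uezv dsi dfwaq zanx qbab tbduz vkf kiweu pks uazft jvx lobce
Hunk 4: at line 6 remove [qbab] add [vtwmc,wpqke] -> 15 lines: gyyk dwi uezv dsi dfwaq zanx vtwmc wpqke tbduz vkf kiweu pks uazft jvx lobce
Hunk 5: at line 3 remove [dfwaq,zanx] add [umbk,yieze,cvnh] -> 16 lines: gyyk dwi uezv dsi umbk yieze cvnh vtwmc wpqke tbduz vkf kiweu pks uazft jvx lobce
Hunk 6: at line 4 remove [umbk,yieze] add [rdn] -> 15 lines: gyyk dwi uezv dsi rdn cvnh vtwmc wpqke tbduz vkf kiweu pks uazft jvx lobce
Hunk 7: at line 9 remove [vkf] add [hlof,sln,caxi] -> 17 lines: gyyk dwi uezv dsi rdn cvnh vtwmc wpqke tbduz hlof sln caxi kiweu pks uazft jvx lobce
Final line count: 17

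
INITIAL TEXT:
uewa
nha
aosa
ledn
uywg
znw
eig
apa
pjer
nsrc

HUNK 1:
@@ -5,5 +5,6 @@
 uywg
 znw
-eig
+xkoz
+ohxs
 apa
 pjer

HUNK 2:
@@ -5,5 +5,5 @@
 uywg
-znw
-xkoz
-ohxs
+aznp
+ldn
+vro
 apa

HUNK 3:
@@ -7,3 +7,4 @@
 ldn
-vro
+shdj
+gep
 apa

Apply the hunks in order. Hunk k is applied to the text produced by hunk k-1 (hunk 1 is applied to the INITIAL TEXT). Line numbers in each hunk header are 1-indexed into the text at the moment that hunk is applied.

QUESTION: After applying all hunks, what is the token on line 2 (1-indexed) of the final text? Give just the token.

Hunk 1: at line 5 remove [eig] add [xkoz,ohxs] -> 11 lines: uewa nha aosa ledn uywg znw xkoz ohxs apa pjer nsrc
Hunk 2: at line 5 remove [znw,xkoz,ohxs] add [aznp,ldn,vro] -> 11 lines: uewa nha aosa ledn uywg aznp ldn vro apa pjer nsrc
Hunk 3: at line 7 remove [vro] add [shdj,gep] -> 12 lines: uewa nha aosa ledn uywg aznp ldn shdj gep apa pjer nsrc
Final line 2: nha

Answer: nha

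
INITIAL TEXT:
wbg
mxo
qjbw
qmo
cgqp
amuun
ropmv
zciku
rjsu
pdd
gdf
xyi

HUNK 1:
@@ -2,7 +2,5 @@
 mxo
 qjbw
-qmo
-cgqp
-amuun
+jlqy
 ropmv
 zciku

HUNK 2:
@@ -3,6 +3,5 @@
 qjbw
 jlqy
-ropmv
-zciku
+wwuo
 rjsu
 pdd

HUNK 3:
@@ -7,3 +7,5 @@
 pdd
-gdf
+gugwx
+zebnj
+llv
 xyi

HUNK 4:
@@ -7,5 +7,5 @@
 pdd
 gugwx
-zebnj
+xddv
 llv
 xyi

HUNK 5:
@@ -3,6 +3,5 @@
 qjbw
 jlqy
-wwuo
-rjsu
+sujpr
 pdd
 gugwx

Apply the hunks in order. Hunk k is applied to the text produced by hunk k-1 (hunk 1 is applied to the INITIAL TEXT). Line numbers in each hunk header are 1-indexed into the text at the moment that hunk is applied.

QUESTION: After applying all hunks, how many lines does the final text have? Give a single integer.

Hunk 1: at line 2 remove [qmo,cgqp,amuun] add [jlqy] -> 10 lines: wbg mxo qjbw jlqy ropmv zciku rjsu pdd gdf xyi
Hunk 2: at line 3 remove [ropmv,zciku] add [wwuo] -> 9 lines: wbg mxo qjbw jlqy wwuo rjsu pdd gdf xyi
Hunk 3: at line 7 remove [gdf] add [gugwx,zebnj,llv] -> 11 lines: wbg mxo qjbw jlqy wwuo rjsu pdd gugwx zebnj llv xyi
Hunk 4: at line 7 remove [zebnj] add [xddv] -> 11 lines: wbg mxo qjbw jlqy wwuo rjsu pdd gugwx xddv llv xyi
Hunk 5: at line 3 remove [wwuo,rjsu] add [sujpr] -> 10 lines: wbg mxo qjbw jlqy sujpr pdd gugwx xddv llv xyi
Final line count: 10

Answer: 10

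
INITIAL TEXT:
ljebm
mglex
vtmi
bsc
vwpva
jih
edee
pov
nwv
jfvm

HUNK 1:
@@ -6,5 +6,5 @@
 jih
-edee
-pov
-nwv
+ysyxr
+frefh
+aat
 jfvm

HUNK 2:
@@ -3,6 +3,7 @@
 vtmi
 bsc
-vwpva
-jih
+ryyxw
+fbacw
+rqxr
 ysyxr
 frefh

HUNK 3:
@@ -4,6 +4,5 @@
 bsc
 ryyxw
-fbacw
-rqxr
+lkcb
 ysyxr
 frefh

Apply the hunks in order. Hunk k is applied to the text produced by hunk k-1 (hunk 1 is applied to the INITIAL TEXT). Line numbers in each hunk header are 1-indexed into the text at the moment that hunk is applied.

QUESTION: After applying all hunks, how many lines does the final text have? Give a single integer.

Hunk 1: at line 6 remove [edee,pov,nwv] add [ysyxr,frefh,aat] -> 10 lines: ljebm mglex vtmi bsc vwpva jih ysyxr frefh aat jfvm
Hunk 2: at line 3 remove [vwpva,jih] add [ryyxw,fbacw,rqxr] -> 11 lines: ljebm mglex vtmi bsc ryyxw fbacw rqxr ysyxr frefh aat jfvm
Hunk 3: at line 4 remove [fbacw,rqxr] add [lkcb] -> 10 lines: ljebm mglex vtmi bsc ryyxw lkcb ysyxr frefh aat jfvm
Final line count: 10

Answer: 10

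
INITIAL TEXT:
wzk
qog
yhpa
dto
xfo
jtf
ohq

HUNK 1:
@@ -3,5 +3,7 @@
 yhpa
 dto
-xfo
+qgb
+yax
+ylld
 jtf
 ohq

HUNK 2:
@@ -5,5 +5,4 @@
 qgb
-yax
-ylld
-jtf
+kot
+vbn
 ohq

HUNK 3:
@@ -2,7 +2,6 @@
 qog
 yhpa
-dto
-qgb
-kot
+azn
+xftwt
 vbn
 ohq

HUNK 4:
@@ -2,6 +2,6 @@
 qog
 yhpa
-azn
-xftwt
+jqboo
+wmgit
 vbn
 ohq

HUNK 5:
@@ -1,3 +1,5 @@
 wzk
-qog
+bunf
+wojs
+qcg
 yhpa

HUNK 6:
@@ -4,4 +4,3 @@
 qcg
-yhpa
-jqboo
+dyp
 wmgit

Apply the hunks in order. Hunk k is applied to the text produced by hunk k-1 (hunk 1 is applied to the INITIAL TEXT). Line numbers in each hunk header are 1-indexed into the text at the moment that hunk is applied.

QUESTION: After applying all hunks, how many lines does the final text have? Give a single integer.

Answer: 8

Derivation:
Hunk 1: at line 3 remove [xfo] add [qgb,yax,ylld] -> 9 lines: wzk qog yhpa dto qgb yax ylld jtf ohq
Hunk 2: at line 5 remove [yax,ylld,jtf] add [kot,vbn] -> 8 lines: wzk qog yhpa dto qgb kot vbn ohq
Hunk 3: at line 2 remove [dto,qgb,kot] add [azn,xftwt] -> 7 lines: wzk qog yhpa azn xftwt vbn ohq
Hunk 4: at line 2 remove [azn,xftwt] add [jqboo,wmgit] -> 7 lines: wzk qog yhpa jqboo wmgit vbn ohq
Hunk 5: at line 1 remove [qog] add [bunf,wojs,qcg] -> 9 lines: wzk bunf wojs qcg yhpa jqboo wmgit vbn ohq
Hunk 6: at line 4 remove [yhpa,jqboo] add [dyp] -> 8 lines: wzk bunf wojs qcg dyp wmgit vbn ohq
Final line count: 8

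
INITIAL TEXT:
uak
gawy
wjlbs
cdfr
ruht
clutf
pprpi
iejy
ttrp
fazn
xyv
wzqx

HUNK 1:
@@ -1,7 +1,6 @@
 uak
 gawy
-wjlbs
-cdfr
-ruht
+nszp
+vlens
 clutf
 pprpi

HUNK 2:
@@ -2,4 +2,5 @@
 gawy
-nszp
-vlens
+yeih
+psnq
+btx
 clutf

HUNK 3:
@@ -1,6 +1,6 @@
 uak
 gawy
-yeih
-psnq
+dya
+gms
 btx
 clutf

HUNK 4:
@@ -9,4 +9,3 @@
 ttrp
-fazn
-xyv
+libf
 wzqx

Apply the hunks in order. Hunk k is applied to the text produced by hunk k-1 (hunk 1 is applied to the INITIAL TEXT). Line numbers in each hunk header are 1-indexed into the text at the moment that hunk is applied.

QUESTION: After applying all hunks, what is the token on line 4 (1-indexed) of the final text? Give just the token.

Answer: gms

Derivation:
Hunk 1: at line 1 remove [wjlbs,cdfr,ruht] add [nszp,vlens] -> 11 lines: uak gawy nszp vlens clutf pprpi iejy ttrp fazn xyv wzqx
Hunk 2: at line 2 remove [nszp,vlens] add [yeih,psnq,btx] -> 12 lines: uak gawy yeih psnq btx clutf pprpi iejy ttrp fazn xyv wzqx
Hunk 3: at line 1 remove [yeih,psnq] add [dya,gms] -> 12 lines: uak gawy dya gms btx clutf pprpi iejy ttrp fazn xyv wzqx
Hunk 4: at line 9 remove [fazn,xyv] add [libf] -> 11 lines: uak gawy dya gms btx clutf pprpi iejy ttrp libf wzqx
Final line 4: gms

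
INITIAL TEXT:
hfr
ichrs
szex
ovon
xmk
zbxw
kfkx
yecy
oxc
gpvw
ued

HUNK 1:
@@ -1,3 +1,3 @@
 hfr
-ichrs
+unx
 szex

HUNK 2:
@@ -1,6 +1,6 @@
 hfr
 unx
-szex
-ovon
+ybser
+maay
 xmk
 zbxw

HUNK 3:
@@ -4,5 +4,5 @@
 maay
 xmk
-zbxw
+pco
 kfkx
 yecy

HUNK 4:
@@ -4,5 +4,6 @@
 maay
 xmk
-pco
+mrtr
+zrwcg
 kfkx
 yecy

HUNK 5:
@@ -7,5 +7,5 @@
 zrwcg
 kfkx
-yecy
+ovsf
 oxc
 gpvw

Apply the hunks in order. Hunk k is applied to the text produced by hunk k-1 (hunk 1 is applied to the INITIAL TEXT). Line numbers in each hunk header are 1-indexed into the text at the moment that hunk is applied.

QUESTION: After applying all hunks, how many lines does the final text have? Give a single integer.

Answer: 12

Derivation:
Hunk 1: at line 1 remove [ichrs] add [unx] -> 11 lines: hfr unx szex ovon xmk zbxw kfkx yecy oxc gpvw ued
Hunk 2: at line 1 remove [szex,ovon] add [ybser,maay] -> 11 lines: hfr unx ybser maay xmk zbxw kfkx yecy oxc gpvw ued
Hunk 3: at line 4 remove [zbxw] add [pco] -> 11 lines: hfr unx ybser maay xmk pco kfkx yecy oxc gpvw ued
Hunk 4: at line 4 remove [pco] add [mrtr,zrwcg] -> 12 lines: hfr unx ybser maay xmk mrtr zrwcg kfkx yecy oxc gpvw ued
Hunk 5: at line 7 remove [yecy] add [ovsf] -> 12 lines: hfr unx ybser maay xmk mrtr zrwcg kfkx ovsf oxc gpvw ued
Final line count: 12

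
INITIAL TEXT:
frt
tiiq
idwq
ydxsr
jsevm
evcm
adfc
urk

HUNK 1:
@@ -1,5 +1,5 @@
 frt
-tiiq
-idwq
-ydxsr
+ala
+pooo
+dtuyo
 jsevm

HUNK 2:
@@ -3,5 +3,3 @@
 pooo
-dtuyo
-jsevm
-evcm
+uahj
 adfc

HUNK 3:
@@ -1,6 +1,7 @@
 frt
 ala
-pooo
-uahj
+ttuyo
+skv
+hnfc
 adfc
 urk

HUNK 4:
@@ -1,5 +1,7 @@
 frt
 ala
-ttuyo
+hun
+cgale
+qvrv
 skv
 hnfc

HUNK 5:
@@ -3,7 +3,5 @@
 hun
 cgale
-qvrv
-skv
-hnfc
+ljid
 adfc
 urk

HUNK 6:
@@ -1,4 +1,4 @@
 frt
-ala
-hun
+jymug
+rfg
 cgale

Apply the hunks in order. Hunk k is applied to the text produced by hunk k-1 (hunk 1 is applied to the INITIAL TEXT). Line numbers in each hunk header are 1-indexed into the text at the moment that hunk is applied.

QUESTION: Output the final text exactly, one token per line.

Hunk 1: at line 1 remove [tiiq,idwq,ydxsr] add [ala,pooo,dtuyo] -> 8 lines: frt ala pooo dtuyo jsevm evcm adfc urk
Hunk 2: at line 3 remove [dtuyo,jsevm,evcm] add [uahj] -> 6 lines: frt ala pooo uahj adfc urk
Hunk 3: at line 1 remove [pooo,uahj] add [ttuyo,skv,hnfc] -> 7 lines: frt ala ttuyo skv hnfc adfc urk
Hunk 4: at line 1 remove [ttuyo] add [hun,cgale,qvrv] -> 9 lines: frt ala hun cgale qvrv skv hnfc adfc urk
Hunk 5: at line 3 remove [qvrv,skv,hnfc] add [ljid] -> 7 lines: frt ala hun cgale ljid adfc urk
Hunk 6: at line 1 remove [ala,hun] add [jymug,rfg] -> 7 lines: frt jymug rfg cgale ljid adfc urk

Answer: frt
jymug
rfg
cgale
ljid
adfc
urk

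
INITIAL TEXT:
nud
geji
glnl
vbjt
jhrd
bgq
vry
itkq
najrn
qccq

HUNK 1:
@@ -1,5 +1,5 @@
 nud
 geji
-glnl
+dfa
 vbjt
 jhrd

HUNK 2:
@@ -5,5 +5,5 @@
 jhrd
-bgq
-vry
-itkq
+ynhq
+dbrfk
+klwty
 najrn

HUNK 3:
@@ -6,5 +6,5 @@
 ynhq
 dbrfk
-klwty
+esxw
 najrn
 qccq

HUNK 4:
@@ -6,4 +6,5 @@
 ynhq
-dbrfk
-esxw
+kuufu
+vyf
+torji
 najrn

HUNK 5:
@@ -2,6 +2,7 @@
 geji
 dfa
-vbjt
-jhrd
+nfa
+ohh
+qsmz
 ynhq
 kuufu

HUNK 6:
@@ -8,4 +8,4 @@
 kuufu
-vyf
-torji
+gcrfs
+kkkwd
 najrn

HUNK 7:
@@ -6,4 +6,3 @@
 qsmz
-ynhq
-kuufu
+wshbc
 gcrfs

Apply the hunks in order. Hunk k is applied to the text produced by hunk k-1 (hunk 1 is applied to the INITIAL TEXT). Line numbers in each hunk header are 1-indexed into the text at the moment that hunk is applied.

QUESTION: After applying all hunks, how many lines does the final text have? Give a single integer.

Answer: 11

Derivation:
Hunk 1: at line 1 remove [glnl] add [dfa] -> 10 lines: nud geji dfa vbjt jhrd bgq vry itkq najrn qccq
Hunk 2: at line 5 remove [bgq,vry,itkq] add [ynhq,dbrfk,klwty] -> 10 lines: nud geji dfa vbjt jhrd ynhq dbrfk klwty najrn qccq
Hunk 3: at line 6 remove [klwty] add [esxw] -> 10 lines: nud geji dfa vbjt jhrd ynhq dbrfk esxw najrn qccq
Hunk 4: at line 6 remove [dbrfk,esxw] add [kuufu,vyf,torji] -> 11 lines: nud geji dfa vbjt jhrd ynhq kuufu vyf torji najrn qccq
Hunk 5: at line 2 remove [vbjt,jhrd] add [nfa,ohh,qsmz] -> 12 lines: nud geji dfa nfa ohh qsmz ynhq kuufu vyf torji najrn qccq
Hunk 6: at line 8 remove [vyf,torji] add [gcrfs,kkkwd] -> 12 lines: nud geji dfa nfa ohh qsmz ynhq kuufu gcrfs kkkwd najrn qccq
Hunk 7: at line 6 remove [ynhq,kuufu] add [wshbc] -> 11 lines: nud geji dfa nfa ohh qsmz wshbc gcrfs kkkwd najrn qccq
Final line count: 11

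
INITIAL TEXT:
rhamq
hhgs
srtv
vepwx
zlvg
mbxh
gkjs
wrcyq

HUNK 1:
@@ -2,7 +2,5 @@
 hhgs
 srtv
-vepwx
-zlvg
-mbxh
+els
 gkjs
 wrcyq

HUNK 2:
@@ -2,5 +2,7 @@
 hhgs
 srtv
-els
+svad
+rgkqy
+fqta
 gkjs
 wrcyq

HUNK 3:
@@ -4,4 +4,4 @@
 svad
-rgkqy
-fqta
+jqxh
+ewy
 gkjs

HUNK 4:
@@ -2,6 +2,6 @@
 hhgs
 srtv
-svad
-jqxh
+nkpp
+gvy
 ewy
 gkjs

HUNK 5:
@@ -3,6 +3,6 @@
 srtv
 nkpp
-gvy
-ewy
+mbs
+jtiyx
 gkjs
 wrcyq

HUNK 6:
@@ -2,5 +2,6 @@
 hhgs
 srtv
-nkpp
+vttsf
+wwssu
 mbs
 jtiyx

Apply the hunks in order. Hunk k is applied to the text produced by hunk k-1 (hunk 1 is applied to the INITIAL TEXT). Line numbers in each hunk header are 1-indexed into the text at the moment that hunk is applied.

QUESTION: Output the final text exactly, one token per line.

Answer: rhamq
hhgs
srtv
vttsf
wwssu
mbs
jtiyx
gkjs
wrcyq

Derivation:
Hunk 1: at line 2 remove [vepwx,zlvg,mbxh] add [els] -> 6 lines: rhamq hhgs srtv els gkjs wrcyq
Hunk 2: at line 2 remove [els] add [svad,rgkqy,fqta] -> 8 lines: rhamq hhgs srtv svad rgkqy fqta gkjs wrcyq
Hunk 3: at line 4 remove [rgkqy,fqta] add [jqxh,ewy] -> 8 lines: rhamq hhgs srtv svad jqxh ewy gkjs wrcyq
Hunk 4: at line 2 remove [svad,jqxh] add [nkpp,gvy] -> 8 lines: rhamq hhgs srtv nkpp gvy ewy gkjs wrcyq
Hunk 5: at line 3 remove [gvy,ewy] add [mbs,jtiyx] -> 8 lines: rhamq hhgs srtv nkpp mbs jtiyx gkjs wrcyq
Hunk 6: at line 2 remove [nkpp] add [vttsf,wwssu] -> 9 lines: rhamq hhgs srtv vttsf wwssu mbs jtiyx gkjs wrcyq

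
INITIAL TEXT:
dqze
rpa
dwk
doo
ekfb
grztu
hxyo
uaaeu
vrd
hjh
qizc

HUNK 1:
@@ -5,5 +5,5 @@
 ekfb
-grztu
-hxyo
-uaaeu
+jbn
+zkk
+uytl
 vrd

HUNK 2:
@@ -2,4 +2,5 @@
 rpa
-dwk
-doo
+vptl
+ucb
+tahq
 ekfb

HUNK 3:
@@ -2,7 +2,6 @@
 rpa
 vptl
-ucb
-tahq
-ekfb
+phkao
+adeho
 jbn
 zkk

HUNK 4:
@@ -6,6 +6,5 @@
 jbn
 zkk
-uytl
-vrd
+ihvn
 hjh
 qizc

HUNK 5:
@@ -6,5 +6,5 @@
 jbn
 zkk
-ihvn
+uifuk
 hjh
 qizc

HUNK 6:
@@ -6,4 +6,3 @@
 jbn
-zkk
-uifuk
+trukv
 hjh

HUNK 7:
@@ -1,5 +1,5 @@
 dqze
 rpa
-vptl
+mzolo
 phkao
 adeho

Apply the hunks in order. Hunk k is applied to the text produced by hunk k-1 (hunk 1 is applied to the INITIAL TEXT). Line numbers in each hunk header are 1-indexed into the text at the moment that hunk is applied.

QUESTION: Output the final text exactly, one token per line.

Hunk 1: at line 5 remove [grztu,hxyo,uaaeu] add [jbn,zkk,uytl] -> 11 lines: dqze rpa dwk doo ekfb jbn zkk uytl vrd hjh qizc
Hunk 2: at line 2 remove [dwk,doo] add [vptl,ucb,tahq] -> 12 lines: dqze rpa vptl ucb tahq ekfb jbn zkk uytl vrd hjh qizc
Hunk 3: at line 2 remove [ucb,tahq,ekfb] add [phkao,adeho] -> 11 lines: dqze rpa vptl phkao adeho jbn zkk uytl vrd hjh qizc
Hunk 4: at line 6 remove [uytl,vrd] add [ihvn] -> 10 lines: dqze rpa vptl phkao adeho jbn zkk ihvn hjh qizc
Hunk 5: at line 6 remove [ihvn] add [uifuk] -> 10 lines: dqze rpa vptl phkao adeho jbn zkk uifuk hjh qizc
Hunk 6: at line 6 remove [zkk,uifuk] add [trukv] -> 9 lines: dqze rpa vptl phkao adeho jbn trukv hjh qizc
Hunk 7: at line 1 remove [vptl] add [mzolo] -> 9 lines: dqze rpa mzolo phkao adeho jbn trukv hjh qizc

Answer: dqze
rpa
mzolo
phkao
adeho
jbn
trukv
hjh
qizc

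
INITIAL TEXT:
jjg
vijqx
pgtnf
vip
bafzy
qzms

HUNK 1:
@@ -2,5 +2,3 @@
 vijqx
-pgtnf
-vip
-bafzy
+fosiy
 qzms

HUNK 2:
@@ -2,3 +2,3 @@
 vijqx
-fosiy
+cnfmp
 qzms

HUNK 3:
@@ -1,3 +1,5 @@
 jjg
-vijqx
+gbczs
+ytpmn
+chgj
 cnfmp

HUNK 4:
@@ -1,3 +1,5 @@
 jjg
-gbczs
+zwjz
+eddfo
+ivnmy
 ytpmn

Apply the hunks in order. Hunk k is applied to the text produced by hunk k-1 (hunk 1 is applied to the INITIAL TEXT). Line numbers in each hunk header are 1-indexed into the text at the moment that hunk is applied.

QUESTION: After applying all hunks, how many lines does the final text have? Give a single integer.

Answer: 8

Derivation:
Hunk 1: at line 2 remove [pgtnf,vip,bafzy] add [fosiy] -> 4 lines: jjg vijqx fosiy qzms
Hunk 2: at line 2 remove [fosiy] add [cnfmp] -> 4 lines: jjg vijqx cnfmp qzms
Hunk 3: at line 1 remove [vijqx] add [gbczs,ytpmn,chgj] -> 6 lines: jjg gbczs ytpmn chgj cnfmp qzms
Hunk 4: at line 1 remove [gbczs] add [zwjz,eddfo,ivnmy] -> 8 lines: jjg zwjz eddfo ivnmy ytpmn chgj cnfmp qzms
Final line count: 8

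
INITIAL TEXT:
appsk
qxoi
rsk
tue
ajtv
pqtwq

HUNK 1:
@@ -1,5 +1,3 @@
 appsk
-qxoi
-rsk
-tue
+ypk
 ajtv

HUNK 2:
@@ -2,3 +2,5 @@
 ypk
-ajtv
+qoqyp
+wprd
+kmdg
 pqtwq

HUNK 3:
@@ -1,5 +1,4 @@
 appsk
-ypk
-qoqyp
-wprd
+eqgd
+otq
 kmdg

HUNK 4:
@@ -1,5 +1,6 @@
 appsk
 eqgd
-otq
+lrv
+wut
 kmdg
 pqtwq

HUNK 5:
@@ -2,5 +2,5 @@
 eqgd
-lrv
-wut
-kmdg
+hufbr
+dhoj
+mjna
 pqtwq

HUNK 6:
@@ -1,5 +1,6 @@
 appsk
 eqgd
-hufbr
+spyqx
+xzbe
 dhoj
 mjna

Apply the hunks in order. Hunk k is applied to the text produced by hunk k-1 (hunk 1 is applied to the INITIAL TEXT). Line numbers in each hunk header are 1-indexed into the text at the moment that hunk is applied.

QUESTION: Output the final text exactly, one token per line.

Hunk 1: at line 1 remove [qxoi,rsk,tue] add [ypk] -> 4 lines: appsk ypk ajtv pqtwq
Hunk 2: at line 2 remove [ajtv] add [qoqyp,wprd,kmdg] -> 6 lines: appsk ypk qoqyp wprd kmdg pqtwq
Hunk 3: at line 1 remove [ypk,qoqyp,wprd] add [eqgd,otq] -> 5 lines: appsk eqgd otq kmdg pqtwq
Hunk 4: at line 1 remove [otq] add [lrv,wut] -> 6 lines: appsk eqgd lrv wut kmdg pqtwq
Hunk 5: at line 2 remove [lrv,wut,kmdg] add [hufbr,dhoj,mjna] -> 6 lines: appsk eqgd hufbr dhoj mjna pqtwq
Hunk 6: at line 1 remove [hufbr] add [spyqx,xzbe] -> 7 lines: appsk eqgd spyqx xzbe dhoj mjna pqtwq

Answer: appsk
eqgd
spyqx
xzbe
dhoj
mjna
pqtwq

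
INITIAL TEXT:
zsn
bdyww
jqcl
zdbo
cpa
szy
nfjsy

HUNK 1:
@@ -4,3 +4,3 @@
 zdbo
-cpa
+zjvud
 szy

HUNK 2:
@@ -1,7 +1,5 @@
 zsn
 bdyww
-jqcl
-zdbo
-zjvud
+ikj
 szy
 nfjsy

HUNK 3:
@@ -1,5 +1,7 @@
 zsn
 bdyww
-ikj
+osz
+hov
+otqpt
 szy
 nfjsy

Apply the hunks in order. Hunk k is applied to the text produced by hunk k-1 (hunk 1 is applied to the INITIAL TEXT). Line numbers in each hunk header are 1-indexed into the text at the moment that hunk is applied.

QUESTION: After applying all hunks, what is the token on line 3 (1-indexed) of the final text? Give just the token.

Answer: osz

Derivation:
Hunk 1: at line 4 remove [cpa] add [zjvud] -> 7 lines: zsn bdyww jqcl zdbo zjvud szy nfjsy
Hunk 2: at line 1 remove [jqcl,zdbo,zjvud] add [ikj] -> 5 lines: zsn bdyww ikj szy nfjsy
Hunk 3: at line 1 remove [ikj] add [osz,hov,otqpt] -> 7 lines: zsn bdyww osz hov otqpt szy nfjsy
Final line 3: osz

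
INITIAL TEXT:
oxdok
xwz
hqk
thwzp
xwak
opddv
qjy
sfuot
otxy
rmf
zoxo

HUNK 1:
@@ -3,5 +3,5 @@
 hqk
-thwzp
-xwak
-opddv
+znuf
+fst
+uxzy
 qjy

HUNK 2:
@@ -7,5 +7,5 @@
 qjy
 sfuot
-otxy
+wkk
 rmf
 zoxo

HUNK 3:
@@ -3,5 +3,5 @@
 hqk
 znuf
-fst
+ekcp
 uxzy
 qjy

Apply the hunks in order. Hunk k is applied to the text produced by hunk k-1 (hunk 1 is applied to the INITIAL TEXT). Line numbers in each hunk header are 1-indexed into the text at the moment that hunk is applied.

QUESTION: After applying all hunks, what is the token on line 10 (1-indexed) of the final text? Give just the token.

Hunk 1: at line 3 remove [thwzp,xwak,opddv] add [znuf,fst,uxzy] -> 11 lines: oxdok xwz hqk znuf fst uxzy qjy sfuot otxy rmf zoxo
Hunk 2: at line 7 remove [otxy] add [wkk] -> 11 lines: oxdok xwz hqk znuf fst uxzy qjy sfuot wkk rmf zoxo
Hunk 3: at line 3 remove [fst] add [ekcp] -> 11 lines: oxdok xwz hqk znuf ekcp uxzy qjy sfuot wkk rmf zoxo
Final line 10: rmf

Answer: rmf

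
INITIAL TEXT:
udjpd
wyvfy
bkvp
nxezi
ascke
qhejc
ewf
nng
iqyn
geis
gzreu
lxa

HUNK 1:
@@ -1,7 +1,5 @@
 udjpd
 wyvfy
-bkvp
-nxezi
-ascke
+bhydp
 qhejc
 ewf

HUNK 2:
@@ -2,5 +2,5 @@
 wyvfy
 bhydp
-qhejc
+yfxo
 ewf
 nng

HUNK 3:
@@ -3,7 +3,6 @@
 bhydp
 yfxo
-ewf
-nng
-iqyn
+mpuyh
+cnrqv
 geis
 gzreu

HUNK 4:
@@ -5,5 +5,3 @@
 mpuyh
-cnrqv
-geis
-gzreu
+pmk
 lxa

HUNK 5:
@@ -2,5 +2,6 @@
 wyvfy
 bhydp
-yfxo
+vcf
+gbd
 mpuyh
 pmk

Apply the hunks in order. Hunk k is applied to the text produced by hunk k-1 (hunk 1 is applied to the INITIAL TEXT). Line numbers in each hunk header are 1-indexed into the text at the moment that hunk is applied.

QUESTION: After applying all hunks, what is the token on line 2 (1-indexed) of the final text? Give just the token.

Answer: wyvfy

Derivation:
Hunk 1: at line 1 remove [bkvp,nxezi,ascke] add [bhydp] -> 10 lines: udjpd wyvfy bhydp qhejc ewf nng iqyn geis gzreu lxa
Hunk 2: at line 2 remove [qhejc] add [yfxo] -> 10 lines: udjpd wyvfy bhydp yfxo ewf nng iqyn geis gzreu lxa
Hunk 3: at line 3 remove [ewf,nng,iqyn] add [mpuyh,cnrqv] -> 9 lines: udjpd wyvfy bhydp yfxo mpuyh cnrqv geis gzreu lxa
Hunk 4: at line 5 remove [cnrqv,geis,gzreu] add [pmk] -> 7 lines: udjpd wyvfy bhydp yfxo mpuyh pmk lxa
Hunk 5: at line 2 remove [yfxo] add [vcf,gbd] -> 8 lines: udjpd wyvfy bhydp vcf gbd mpuyh pmk lxa
Final line 2: wyvfy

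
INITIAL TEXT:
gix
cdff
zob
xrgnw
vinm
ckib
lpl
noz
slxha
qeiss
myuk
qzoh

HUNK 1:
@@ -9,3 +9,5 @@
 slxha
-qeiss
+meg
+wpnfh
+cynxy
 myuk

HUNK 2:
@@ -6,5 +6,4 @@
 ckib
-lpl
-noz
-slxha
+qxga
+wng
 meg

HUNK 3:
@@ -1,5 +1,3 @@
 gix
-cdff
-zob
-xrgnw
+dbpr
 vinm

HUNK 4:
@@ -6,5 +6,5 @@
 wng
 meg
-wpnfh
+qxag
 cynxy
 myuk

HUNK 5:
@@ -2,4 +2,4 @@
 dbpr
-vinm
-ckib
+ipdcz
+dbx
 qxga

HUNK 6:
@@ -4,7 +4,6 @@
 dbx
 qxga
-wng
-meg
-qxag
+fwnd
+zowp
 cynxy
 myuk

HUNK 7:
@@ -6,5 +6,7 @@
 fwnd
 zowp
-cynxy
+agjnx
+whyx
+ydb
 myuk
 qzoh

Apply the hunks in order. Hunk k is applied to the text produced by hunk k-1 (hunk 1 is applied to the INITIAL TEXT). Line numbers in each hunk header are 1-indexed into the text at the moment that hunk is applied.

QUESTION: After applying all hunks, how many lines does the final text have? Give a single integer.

Hunk 1: at line 9 remove [qeiss] add [meg,wpnfh,cynxy] -> 14 lines: gix cdff zob xrgnw vinm ckib lpl noz slxha meg wpnfh cynxy myuk qzoh
Hunk 2: at line 6 remove [lpl,noz,slxha] add [qxga,wng] -> 13 lines: gix cdff zob xrgnw vinm ckib qxga wng meg wpnfh cynxy myuk qzoh
Hunk 3: at line 1 remove [cdff,zob,xrgnw] add [dbpr] -> 11 lines: gix dbpr vinm ckib qxga wng meg wpnfh cynxy myuk qzoh
Hunk 4: at line 6 remove [wpnfh] add [qxag] -> 11 lines: gix dbpr vinm ckib qxga wng meg qxag cynxy myuk qzoh
Hunk 5: at line 2 remove [vinm,ckib] add [ipdcz,dbx] -> 11 lines: gix dbpr ipdcz dbx qxga wng meg qxag cynxy myuk qzoh
Hunk 6: at line 4 remove [wng,meg,qxag] add [fwnd,zowp] -> 10 lines: gix dbpr ipdcz dbx qxga fwnd zowp cynxy myuk qzoh
Hunk 7: at line 6 remove [cynxy] add [agjnx,whyx,ydb] -> 12 lines: gix dbpr ipdcz dbx qxga fwnd zowp agjnx whyx ydb myuk qzoh
Final line count: 12

Answer: 12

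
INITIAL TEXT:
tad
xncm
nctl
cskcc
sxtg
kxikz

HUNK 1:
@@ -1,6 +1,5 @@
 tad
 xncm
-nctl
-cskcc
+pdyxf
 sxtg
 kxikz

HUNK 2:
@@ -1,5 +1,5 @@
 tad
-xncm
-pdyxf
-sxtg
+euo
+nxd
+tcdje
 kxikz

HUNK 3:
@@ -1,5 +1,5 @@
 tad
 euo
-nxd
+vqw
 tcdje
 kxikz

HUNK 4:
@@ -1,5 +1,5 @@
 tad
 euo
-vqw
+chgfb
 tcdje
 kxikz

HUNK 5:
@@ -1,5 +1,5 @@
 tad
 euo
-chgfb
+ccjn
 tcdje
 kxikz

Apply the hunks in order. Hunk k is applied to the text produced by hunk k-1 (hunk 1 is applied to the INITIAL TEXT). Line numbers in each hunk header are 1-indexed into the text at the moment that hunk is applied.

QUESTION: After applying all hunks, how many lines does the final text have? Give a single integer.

Answer: 5

Derivation:
Hunk 1: at line 1 remove [nctl,cskcc] add [pdyxf] -> 5 lines: tad xncm pdyxf sxtg kxikz
Hunk 2: at line 1 remove [xncm,pdyxf,sxtg] add [euo,nxd,tcdje] -> 5 lines: tad euo nxd tcdje kxikz
Hunk 3: at line 1 remove [nxd] add [vqw] -> 5 lines: tad euo vqw tcdje kxikz
Hunk 4: at line 1 remove [vqw] add [chgfb] -> 5 lines: tad euo chgfb tcdje kxikz
Hunk 5: at line 1 remove [chgfb] add [ccjn] -> 5 lines: tad euo ccjn tcdje kxikz
Final line count: 5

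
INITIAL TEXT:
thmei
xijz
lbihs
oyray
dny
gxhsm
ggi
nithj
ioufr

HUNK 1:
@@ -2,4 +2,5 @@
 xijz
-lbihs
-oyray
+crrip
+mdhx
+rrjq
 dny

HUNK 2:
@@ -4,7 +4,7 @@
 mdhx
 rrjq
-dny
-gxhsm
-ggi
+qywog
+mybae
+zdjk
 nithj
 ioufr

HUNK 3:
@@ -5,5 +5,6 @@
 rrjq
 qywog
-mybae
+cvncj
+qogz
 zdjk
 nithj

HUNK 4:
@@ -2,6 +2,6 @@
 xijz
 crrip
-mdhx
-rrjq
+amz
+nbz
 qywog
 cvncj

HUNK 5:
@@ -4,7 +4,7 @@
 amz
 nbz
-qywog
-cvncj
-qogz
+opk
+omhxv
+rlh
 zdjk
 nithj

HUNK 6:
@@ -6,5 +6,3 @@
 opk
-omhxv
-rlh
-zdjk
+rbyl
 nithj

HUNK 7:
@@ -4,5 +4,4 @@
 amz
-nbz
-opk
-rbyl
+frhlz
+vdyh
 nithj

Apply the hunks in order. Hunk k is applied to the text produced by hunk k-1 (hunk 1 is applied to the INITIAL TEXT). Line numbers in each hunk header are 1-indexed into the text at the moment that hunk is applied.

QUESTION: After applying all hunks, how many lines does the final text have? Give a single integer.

Hunk 1: at line 2 remove [lbihs,oyray] add [crrip,mdhx,rrjq] -> 10 lines: thmei xijz crrip mdhx rrjq dny gxhsm ggi nithj ioufr
Hunk 2: at line 4 remove [dny,gxhsm,ggi] add [qywog,mybae,zdjk] -> 10 lines: thmei xijz crrip mdhx rrjq qywog mybae zdjk nithj ioufr
Hunk 3: at line 5 remove [mybae] add [cvncj,qogz] -> 11 lines: thmei xijz crrip mdhx rrjq qywog cvncj qogz zdjk nithj ioufr
Hunk 4: at line 2 remove [mdhx,rrjq] add [amz,nbz] -> 11 lines: thmei xijz crrip amz nbz qywog cvncj qogz zdjk nithj ioufr
Hunk 5: at line 4 remove [qywog,cvncj,qogz] add [opk,omhxv,rlh] -> 11 lines: thmei xijz crrip amz nbz opk omhxv rlh zdjk nithj ioufr
Hunk 6: at line 6 remove [omhxv,rlh,zdjk] add [rbyl] -> 9 lines: thmei xijz crrip amz nbz opk rbyl nithj ioufr
Hunk 7: at line 4 remove [nbz,opk,rbyl] add [frhlz,vdyh] -> 8 lines: thmei xijz crrip amz frhlz vdyh nithj ioufr
Final line count: 8

Answer: 8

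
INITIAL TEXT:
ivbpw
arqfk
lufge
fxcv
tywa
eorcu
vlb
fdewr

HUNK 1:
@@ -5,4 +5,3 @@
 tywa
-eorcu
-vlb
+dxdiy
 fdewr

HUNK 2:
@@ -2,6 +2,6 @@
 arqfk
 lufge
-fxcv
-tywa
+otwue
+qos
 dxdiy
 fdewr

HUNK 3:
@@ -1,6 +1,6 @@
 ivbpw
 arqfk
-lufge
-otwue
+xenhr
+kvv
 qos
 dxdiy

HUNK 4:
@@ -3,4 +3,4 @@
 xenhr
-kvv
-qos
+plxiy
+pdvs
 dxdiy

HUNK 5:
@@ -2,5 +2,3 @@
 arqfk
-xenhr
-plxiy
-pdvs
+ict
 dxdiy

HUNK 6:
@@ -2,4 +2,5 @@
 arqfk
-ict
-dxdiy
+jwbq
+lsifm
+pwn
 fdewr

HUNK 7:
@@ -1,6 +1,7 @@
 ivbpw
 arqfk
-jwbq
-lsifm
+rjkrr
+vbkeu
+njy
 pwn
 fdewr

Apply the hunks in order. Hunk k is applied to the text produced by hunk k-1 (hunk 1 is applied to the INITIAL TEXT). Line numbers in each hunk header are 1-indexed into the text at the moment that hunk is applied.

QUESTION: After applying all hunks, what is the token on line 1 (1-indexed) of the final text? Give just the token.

Answer: ivbpw

Derivation:
Hunk 1: at line 5 remove [eorcu,vlb] add [dxdiy] -> 7 lines: ivbpw arqfk lufge fxcv tywa dxdiy fdewr
Hunk 2: at line 2 remove [fxcv,tywa] add [otwue,qos] -> 7 lines: ivbpw arqfk lufge otwue qos dxdiy fdewr
Hunk 3: at line 1 remove [lufge,otwue] add [xenhr,kvv] -> 7 lines: ivbpw arqfk xenhr kvv qos dxdiy fdewr
Hunk 4: at line 3 remove [kvv,qos] add [plxiy,pdvs] -> 7 lines: ivbpw arqfk xenhr plxiy pdvs dxdiy fdewr
Hunk 5: at line 2 remove [xenhr,plxiy,pdvs] add [ict] -> 5 lines: ivbpw arqfk ict dxdiy fdewr
Hunk 6: at line 2 remove [ict,dxdiy] add [jwbq,lsifm,pwn] -> 6 lines: ivbpw arqfk jwbq lsifm pwn fdewr
Hunk 7: at line 1 remove [jwbq,lsifm] add [rjkrr,vbkeu,njy] -> 7 lines: ivbpw arqfk rjkrr vbkeu njy pwn fdewr
Final line 1: ivbpw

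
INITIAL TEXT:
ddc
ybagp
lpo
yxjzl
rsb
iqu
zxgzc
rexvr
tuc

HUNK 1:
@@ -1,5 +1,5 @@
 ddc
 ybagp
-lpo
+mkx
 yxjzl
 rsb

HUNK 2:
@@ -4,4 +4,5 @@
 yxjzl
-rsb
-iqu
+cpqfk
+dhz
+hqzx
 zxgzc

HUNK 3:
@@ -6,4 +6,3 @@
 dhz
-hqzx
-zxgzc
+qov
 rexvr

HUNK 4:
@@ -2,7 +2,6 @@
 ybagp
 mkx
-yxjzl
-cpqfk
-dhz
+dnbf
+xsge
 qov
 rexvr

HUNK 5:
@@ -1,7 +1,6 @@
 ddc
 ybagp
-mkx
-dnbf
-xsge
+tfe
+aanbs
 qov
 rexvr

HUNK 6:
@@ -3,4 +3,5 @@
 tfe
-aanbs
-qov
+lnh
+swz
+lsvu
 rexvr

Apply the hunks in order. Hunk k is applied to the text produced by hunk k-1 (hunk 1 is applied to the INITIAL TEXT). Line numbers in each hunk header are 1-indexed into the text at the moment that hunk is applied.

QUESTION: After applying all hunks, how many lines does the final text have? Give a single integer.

Answer: 8

Derivation:
Hunk 1: at line 1 remove [lpo] add [mkx] -> 9 lines: ddc ybagp mkx yxjzl rsb iqu zxgzc rexvr tuc
Hunk 2: at line 4 remove [rsb,iqu] add [cpqfk,dhz,hqzx] -> 10 lines: ddc ybagp mkx yxjzl cpqfk dhz hqzx zxgzc rexvr tuc
Hunk 3: at line 6 remove [hqzx,zxgzc] add [qov] -> 9 lines: ddc ybagp mkx yxjzl cpqfk dhz qov rexvr tuc
Hunk 4: at line 2 remove [yxjzl,cpqfk,dhz] add [dnbf,xsge] -> 8 lines: ddc ybagp mkx dnbf xsge qov rexvr tuc
Hunk 5: at line 1 remove [mkx,dnbf,xsge] add [tfe,aanbs] -> 7 lines: ddc ybagp tfe aanbs qov rexvr tuc
Hunk 6: at line 3 remove [aanbs,qov] add [lnh,swz,lsvu] -> 8 lines: ddc ybagp tfe lnh swz lsvu rexvr tuc
Final line count: 8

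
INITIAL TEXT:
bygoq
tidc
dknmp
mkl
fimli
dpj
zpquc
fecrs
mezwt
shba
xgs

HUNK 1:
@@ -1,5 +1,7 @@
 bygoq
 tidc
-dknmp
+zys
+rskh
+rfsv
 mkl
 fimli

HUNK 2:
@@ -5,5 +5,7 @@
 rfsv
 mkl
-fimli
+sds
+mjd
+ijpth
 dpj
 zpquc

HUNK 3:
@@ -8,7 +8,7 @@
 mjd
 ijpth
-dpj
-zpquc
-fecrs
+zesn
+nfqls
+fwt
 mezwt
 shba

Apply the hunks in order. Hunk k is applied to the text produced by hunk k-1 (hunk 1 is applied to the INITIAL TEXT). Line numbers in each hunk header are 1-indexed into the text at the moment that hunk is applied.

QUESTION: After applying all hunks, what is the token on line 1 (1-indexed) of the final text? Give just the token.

Hunk 1: at line 1 remove [dknmp] add [zys,rskh,rfsv] -> 13 lines: bygoq tidc zys rskh rfsv mkl fimli dpj zpquc fecrs mezwt shba xgs
Hunk 2: at line 5 remove [fimli] add [sds,mjd,ijpth] -> 15 lines: bygoq tidc zys rskh rfsv mkl sds mjd ijpth dpj zpquc fecrs mezwt shba xgs
Hunk 3: at line 8 remove [dpj,zpquc,fecrs] add [zesn,nfqls,fwt] -> 15 lines: bygoq tidc zys rskh rfsv mkl sds mjd ijpth zesn nfqls fwt mezwt shba xgs
Final line 1: bygoq

Answer: bygoq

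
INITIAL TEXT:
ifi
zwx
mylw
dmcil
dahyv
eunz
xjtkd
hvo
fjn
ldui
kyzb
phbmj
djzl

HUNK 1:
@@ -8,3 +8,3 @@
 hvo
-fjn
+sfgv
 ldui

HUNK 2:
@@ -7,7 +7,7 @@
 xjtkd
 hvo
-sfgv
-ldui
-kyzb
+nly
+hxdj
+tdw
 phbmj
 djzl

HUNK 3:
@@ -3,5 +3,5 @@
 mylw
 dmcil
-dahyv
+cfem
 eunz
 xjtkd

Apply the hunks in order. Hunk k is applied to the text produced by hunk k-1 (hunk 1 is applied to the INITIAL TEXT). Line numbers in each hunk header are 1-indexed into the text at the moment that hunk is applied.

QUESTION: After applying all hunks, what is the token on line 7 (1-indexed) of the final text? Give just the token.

Hunk 1: at line 8 remove [fjn] add [sfgv] -> 13 lines: ifi zwx mylw dmcil dahyv eunz xjtkd hvo sfgv ldui kyzb phbmj djzl
Hunk 2: at line 7 remove [sfgv,ldui,kyzb] add [nly,hxdj,tdw] -> 13 lines: ifi zwx mylw dmcil dahyv eunz xjtkd hvo nly hxdj tdw phbmj djzl
Hunk 3: at line 3 remove [dahyv] add [cfem] -> 13 lines: ifi zwx mylw dmcil cfem eunz xjtkd hvo nly hxdj tdw phbmj djzl
Final line 7: xjtkd

Answer: xjtkd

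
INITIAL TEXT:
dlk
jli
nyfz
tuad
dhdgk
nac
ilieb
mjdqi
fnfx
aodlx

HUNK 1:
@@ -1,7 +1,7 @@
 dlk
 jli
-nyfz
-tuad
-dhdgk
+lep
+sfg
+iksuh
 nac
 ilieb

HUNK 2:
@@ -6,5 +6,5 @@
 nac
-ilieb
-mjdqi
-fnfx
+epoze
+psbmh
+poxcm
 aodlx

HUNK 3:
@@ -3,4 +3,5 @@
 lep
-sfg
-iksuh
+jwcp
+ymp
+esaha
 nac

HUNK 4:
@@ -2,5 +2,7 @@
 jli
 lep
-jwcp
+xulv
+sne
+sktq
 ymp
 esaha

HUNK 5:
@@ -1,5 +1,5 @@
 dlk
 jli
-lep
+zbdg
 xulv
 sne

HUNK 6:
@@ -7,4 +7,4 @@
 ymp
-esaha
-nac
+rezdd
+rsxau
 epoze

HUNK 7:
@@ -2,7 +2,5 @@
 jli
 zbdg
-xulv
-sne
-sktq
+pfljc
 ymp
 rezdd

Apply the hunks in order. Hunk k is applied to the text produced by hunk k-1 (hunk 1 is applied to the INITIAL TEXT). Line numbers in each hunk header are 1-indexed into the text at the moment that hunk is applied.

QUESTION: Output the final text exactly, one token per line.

Answer: dlk
jli
zbdg
pfljc
ymp
rezdd
rsxau
epoze
psbmh
poxcm
aodlx

Derivation:
Hunk 1: at line 1 remove [nyfz,tuad,dhdgk] add [lep,sfg,iksuh] -> 10 lines: dlk jli lep sfg iksuh nac ilieb mjdqi fnfx aodlx
Hunk 2: at line 6 remove [ilieb,mjdqi,fnfx] add [epoze,psbmh,poxcm] -> 10 lines: dlk jli lep sfg iksuh nac epoze psbmh poxcm aodlx
Hunk 3: at line 3 remove [sfg,iksuh] add [jwcp,ymp,esaha] -> 11 lines: dlk jli lep jwcp ymp esaha nac epoze psbmh poxcm aodlx
Hunk 4: at line 2 remove [jwcp] add [xulv,sne,sktq] -> 13 lines: dlk jli lep xulv sne sktq ymp esaha nac epoze psbmh poxcm aodlx
Hunk 5: at line 1 remove [lep] add [zbdg] -> 13 lines: dlk jli zbdg xulv sne sktq ymp esaha nac epoze psbmh poxcm aodlx
Hunk 6: at line 7 remove [esaha,nac] add [rezdd,rsxau] -> 13 lines: dlk jli zbdg xulv sne sktq ymp rezdd rsxau epoze psbmh poxcm aodlx
Hunk 7: at line 2 remove [xulv,sne,sktq] add [pfljc] -> 11 lines: dlk jli zbdg pfljc ymp rezdd rsxau epoze psbmh poxcm aodlx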